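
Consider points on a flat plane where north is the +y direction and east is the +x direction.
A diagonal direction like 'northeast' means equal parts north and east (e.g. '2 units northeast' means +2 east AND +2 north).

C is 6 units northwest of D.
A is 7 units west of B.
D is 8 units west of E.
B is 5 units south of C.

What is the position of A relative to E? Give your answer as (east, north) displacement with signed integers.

Place E at the origin (east=0, north=0).
  D is 8 units west of E: delta (east=-8, north=+0); D at (east=-8, north=0).
  C is 6 units northwest of D: delta (east=-6, north=+6); C at (east=-14, north=6).
  B is 5 units south of C: delta (east=+0, north=-5); B at (east=-14, north=1).
  A is 7 units west of B: delta (east=-7, north=+0); A at (east=-21, north=1).
Therefore A relative to E: (east=-21, north=1).

Answer: A is at (east=-21, north=1) relative to E.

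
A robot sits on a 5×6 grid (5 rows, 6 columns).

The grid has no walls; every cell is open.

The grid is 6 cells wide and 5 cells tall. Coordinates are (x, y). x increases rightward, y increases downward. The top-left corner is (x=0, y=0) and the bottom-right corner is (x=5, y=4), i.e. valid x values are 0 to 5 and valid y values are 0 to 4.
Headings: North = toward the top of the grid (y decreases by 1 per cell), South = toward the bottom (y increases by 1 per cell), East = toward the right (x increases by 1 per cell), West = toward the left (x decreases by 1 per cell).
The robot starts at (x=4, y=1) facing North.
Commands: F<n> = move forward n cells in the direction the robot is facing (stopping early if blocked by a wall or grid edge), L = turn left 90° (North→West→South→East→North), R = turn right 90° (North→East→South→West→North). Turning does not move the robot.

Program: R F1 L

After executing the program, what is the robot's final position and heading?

Answer: Final position: (x=5, y=1), facing North

Derivation:
Start: (x=4, y=1), facing North
  R: turn right, now facing East
  F1: move forward 1, now at (x=5, y=1)
  L: turn left, now facing North
Final: (x=5, y=1), facing North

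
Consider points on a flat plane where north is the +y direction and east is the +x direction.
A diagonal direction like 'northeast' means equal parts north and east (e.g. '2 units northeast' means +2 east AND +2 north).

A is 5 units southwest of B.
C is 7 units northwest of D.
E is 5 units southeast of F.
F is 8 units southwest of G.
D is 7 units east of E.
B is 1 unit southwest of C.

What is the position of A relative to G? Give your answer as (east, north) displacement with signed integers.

Answer: A is at (east=-9, north=-12) relative to G.

Derivation:
Place G at the origin (east=0, north=0).
  F is 8 units southwest of G: delta (east=-8, north=-8); F at (east=-8, north=-8).
  E is 5 units southeast of F: delta (east=+5, north=-5); E at (east=-3, north=-13).
  D is 7 units east of E: delta (east=+7, north=+0); D at (east=4, north=-13).
  C is 7 units northwest of D: delta (east=-7, north=+7); C at (east=-3, north=-6).
  B is 1 unit southwest of C: delta (east=-1, north=-1); B at (east=-4, north=-7).
  A is 5 units southwest of B: delta (east=-5, north=-5); A at (east=-9, north=-12).
Therefore A relative to G: (east=-9, north=-12).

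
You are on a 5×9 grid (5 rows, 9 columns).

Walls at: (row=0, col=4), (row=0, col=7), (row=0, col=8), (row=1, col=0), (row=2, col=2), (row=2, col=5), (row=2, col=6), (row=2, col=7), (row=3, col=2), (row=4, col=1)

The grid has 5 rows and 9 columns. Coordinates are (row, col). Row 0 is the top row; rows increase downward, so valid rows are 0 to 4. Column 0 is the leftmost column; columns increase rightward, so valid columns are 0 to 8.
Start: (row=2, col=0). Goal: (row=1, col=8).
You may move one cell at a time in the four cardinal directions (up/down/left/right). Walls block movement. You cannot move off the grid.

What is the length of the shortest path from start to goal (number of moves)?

BFS from (row=2, col=0) until reaching (row=1, col=8):
  Distance 0: (row=2, col=0)
  Distance 1: (row=2, col=1), (row=3, col=0)
  Distance 2: (row=1, col=1), (row=3, col=1), (row=4, col=0)
  Distance 3: (row=0, col=1), (row=1, col=2)
  Distance 4: (row=0, col=0), (row=0, col=2), (row=1, col=3)
  Distance 5: (row=0, col=3), (row=1, col=4), (row=2, col=3)
  Distance 6: (row=1, col=5), (row=2, col=4), (row=3, col=3)
  Distance 7: (row=0, col=5), (row=1, col=6), (row=3, col=4), (row=4, col=3)
  Distance 8: (row=0, col=6), (row=1, col=7), (row=3, col=5), (row=4, col=2), (row=4, col=4)
  Distance 9: (row=1, col=8), (row=3, col=6), (row=4, col=5)  <- goal reached here
One shortest path (9 moves): (row=2, col=0) -> (row=2, col=1) -> (row=1, col=1) -> (row=1, col=2) -> (row=1, col=3) -> (row=1, col=4) -> (row=1, col=5) -> (row=1, col=6) -> (row=1, col=7) -> (row=1, col=8)

Answer: Shortest path length: 9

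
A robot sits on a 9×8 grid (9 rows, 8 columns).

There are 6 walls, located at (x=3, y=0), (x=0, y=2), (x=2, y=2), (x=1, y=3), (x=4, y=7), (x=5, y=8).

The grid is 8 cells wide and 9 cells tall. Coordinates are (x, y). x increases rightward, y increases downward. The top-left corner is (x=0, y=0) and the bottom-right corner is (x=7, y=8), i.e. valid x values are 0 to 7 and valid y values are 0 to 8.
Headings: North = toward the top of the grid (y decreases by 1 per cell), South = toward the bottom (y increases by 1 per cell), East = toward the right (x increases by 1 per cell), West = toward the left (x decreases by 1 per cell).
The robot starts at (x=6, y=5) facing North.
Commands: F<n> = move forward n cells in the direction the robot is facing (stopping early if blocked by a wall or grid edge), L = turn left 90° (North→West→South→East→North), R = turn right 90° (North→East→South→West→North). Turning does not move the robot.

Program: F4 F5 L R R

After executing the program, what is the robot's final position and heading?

Answer: Final position: (x=6, y=0), facing East

Derivation:
Start: (x=6, y=5), facing North
  F4: move forward 4, now at (x=6, y=1)
  F5: move forward 1/5 (blocked), now at (x=6, y=0)
  L: turn left, now facing West
  R: turn right, now facing North
  R: turn right, now facing East
Final: (x=6, y=0), facing East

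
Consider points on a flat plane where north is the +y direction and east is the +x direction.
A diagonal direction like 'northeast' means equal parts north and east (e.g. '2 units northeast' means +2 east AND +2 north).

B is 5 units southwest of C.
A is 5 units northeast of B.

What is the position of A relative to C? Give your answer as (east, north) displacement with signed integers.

Place C at the origin (east=0, north=0).
  B is 5 units southwest of C: delta (east=-5, north=-5); B at (east=-5, north=-5).
  A is 5 units northeast of B: delta (east=+5, north=+5); A at (east=0, north=0).
Therefore A relative to C: (east=0, north=0).

Answer: A is at (east=0, north=0) relative to C.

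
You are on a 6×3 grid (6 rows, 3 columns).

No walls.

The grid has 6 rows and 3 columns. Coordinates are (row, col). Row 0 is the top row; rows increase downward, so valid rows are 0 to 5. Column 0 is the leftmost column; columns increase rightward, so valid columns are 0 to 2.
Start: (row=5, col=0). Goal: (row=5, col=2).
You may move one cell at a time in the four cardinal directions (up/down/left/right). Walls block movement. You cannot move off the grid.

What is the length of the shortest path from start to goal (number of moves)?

Answer: Shortest path length: 2

Derivation:
BFS from (row=5, col=0) until reaching (row=5, col=2):
  Distance 0: (row=5, col=0)
  Distance 1: (row=4, col=0), (row=5, col=1)
  Distance 2: (row=3, col=0), (row=4, col=1), (row=5, col=2)  <- goal reached here
One shortest path (2 moves): (row=5, col=0) -> (row=5, col=1) -> (row=5, col=2)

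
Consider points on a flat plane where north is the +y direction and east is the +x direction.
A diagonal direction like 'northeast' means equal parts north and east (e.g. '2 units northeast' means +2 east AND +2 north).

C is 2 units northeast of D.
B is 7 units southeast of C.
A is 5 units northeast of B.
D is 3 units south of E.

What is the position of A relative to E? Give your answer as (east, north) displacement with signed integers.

Place E at the origin (east=0, north=0).
  D is 3 units south of E: delta (east=+0, north=-3); D at (east=0, north=-3).
  C is 2 units northeast of D: delta (east=+2, north=+2); C at (east=2, north=-1).
  B is 7 units southeast of C: delta (east=+7, north=-7); B at (east=9, north=-8).
  A is 5 units northeast of B: delta (east=+5, north=+5); A at (east=14, north=-3).
Therefore A relative to E: (east=14, north=-3).

Answer: A is at (east=14, north=-3) relative to E.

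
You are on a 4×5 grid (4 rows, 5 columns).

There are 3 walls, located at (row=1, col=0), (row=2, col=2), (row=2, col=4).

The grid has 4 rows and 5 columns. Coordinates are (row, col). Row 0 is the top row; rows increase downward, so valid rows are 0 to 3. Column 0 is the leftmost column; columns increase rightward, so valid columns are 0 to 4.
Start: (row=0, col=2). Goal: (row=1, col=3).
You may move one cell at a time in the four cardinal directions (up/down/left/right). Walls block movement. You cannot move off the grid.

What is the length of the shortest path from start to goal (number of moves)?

BFS from (row=0, col=2) until reaching (row=1, col=3):
  Distance 0: (row=0, col=2)
  Distance 1: (row=0, col=1), (row=0, col=3), (row=1, col=2)
  Distance 2: (row=0, col=0), (row=0, col=4), (row=1, col=1), (row=1, col=3)  <- goal reached here
One shortest path (2 moves): (row=0, col=2) -> (row=0, col=3) -> (row=1, col=3)

Answer: Shortest path length: 2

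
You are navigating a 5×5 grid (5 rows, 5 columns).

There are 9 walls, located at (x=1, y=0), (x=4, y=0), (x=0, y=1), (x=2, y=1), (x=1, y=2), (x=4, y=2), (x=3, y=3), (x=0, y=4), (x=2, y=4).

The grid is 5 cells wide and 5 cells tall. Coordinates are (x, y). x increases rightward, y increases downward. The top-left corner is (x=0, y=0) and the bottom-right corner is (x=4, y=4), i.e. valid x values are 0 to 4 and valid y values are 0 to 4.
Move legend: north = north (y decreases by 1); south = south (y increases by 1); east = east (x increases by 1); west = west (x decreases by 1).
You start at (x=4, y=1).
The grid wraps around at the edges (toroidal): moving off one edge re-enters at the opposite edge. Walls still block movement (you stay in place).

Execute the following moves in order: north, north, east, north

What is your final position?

Start: (x=4, y=1)
  north (north): blocked, stay at (x=4, y=1)
  north (north): blocked, stay at (x=4, y=1)
  east (east): blocked, stay at (x=4, y=1)
  north (north): blocked, stay at (x=4, y=1)
Final: (x=4, y=1)

Answer: Final position: (x=4, y=1)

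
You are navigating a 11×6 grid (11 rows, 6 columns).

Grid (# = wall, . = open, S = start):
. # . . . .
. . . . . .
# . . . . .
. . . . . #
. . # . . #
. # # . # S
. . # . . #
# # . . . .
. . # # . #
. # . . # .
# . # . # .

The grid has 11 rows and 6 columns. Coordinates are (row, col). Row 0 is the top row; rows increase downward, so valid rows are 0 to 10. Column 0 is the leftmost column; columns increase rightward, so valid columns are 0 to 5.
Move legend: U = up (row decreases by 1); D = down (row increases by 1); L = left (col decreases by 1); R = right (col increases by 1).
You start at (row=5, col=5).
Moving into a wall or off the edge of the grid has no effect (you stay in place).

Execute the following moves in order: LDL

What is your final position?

Start: (row=5, col=5)
  L (left): blocked, stay at (row=5, col=5)
  D (down): blocked, stay at (row=5, col=5)
  L (left): blocked, stay at (row=5, col=5)
Final: (row=5, col=5)

Answer: Final position: (row=5, col=5)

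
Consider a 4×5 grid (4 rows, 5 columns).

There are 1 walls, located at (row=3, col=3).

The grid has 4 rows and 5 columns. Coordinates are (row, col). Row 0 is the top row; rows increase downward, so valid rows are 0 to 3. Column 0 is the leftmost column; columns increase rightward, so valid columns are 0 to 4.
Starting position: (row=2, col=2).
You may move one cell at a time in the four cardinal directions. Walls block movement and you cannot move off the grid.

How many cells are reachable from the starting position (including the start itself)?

BFS flood-fill from (row=2, col=2):
  Distance 0: (row=2, col=2)
  Distance 1: (row=1, col=2), (row=2, col=1), (row=2, col=3), (row=3, col=2)
  Distance 2: (row=0, col=2), (row=1, col=1), (row=1, col=3), (row=2, col=0), (row=2, col=4), (row=3, col=1)
  Distance 3: (row=0, col=1), (row=0, col=3), (row=1, col=0), (row=1, col=4), (row=3, col=0), (row=3, col=4)
  Distance 4: (row=0, col=0), (row=0, col=4)
Total reachable: 19 (grid has 19 open cells total)

Answer: Reachable cells: 19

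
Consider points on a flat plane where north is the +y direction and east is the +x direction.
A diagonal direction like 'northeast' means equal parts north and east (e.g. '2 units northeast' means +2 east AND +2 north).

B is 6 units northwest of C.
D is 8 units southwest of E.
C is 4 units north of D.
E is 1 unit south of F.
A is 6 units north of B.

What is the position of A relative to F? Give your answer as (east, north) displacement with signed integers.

Answer: A is at (east=-14, north=7) relative to F.

Derivation:
Place F at the origin (east=0, north=0).
  E is 1 unit south of F: delta (east=+0, north=-1); E at (east=0, north=-1).
  D is 8 units southwest of E: delta (east=-8, north=-8); D at (east=-8, north=-9).
  C is 4 units north of D: delta (east=+0, north=+4); C at (east=-8, north=-5).
  B is 6 units northwest of C: delta (east=-6, north=+6); B at (east=-14, north=1).
  A is 6 units north of B: delta (east=+0, north=+6); A at (east=-14, north=7).
Therefore A relative to F: (east=-14, north=7).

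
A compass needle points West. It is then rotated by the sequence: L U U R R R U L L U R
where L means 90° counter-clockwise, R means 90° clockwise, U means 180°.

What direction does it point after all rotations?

Start: West
  L (left (90° counter-clockwise)) -> South
  U (U-turn (180°)) -> North
  U (U-turn (180°)) -> South
  R (right (90° clockwise)) -> West
  R (right (90° clockwise)) -> North
  R (right (90° clockwise)) -> East
  U (U-turn (180°)) -> West
  L (left (90° counter-clockwise)) -> South
  L (left (90° counter-clockwise)) -> East
  U (U-turn (180°)) -> West
  R (right (90° clockwise)) -> North
Final: North

Answer: Final heading: North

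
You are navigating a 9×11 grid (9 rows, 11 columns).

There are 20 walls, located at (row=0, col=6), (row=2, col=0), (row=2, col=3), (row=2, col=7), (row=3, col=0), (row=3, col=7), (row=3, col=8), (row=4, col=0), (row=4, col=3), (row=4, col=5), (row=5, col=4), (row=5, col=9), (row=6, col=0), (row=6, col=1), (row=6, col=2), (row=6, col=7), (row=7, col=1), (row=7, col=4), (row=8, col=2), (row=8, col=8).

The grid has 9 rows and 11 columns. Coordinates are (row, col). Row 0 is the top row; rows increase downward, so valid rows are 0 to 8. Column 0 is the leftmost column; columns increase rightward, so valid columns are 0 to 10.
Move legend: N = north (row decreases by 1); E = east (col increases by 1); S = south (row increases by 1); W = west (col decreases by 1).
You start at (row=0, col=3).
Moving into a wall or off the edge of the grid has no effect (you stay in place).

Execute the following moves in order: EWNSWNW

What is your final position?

Start: (row=0, col=3)
  E (east): (row=0, col=3) -> (row=0, col=4)
  W (west): (row=0, col=4) -> (row=0, col=3)
  N (north): blocked, stay at (row=0, col=3)
  S (south): (row=0, col=3) -> (row=1, col=3)
  W (west): (row=1, col=3) -> (row=1, col=2)
  N (north): (row=1, col=2) -> (row=0, col=2)
  W (west): (row=0, col=2) -> (row=0, col=1)
Final: (row=0, col=1)

Answer: Final position: (row=0, col=1)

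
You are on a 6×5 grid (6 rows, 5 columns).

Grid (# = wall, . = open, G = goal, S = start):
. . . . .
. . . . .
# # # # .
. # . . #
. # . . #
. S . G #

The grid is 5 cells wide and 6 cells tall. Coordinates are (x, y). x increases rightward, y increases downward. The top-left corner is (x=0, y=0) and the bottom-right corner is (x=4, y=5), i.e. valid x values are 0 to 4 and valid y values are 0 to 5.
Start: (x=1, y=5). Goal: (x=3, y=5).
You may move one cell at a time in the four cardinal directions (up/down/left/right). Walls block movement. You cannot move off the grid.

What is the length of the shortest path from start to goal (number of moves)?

BFS from (x=1, y=5) until reaching (x=3, y=5):
  Distance 0: (x=1, y=5)
  Distance 1: (x=0, y=5), (x=2, y=5)
  Distance 2: (x=0, y=4), (x=2, y=4), (x=3, y=5)  <- goal reached here
One shortest path (2 moves): (x=1, y=5) -> (x=2, y=5) -> (x=3, y=5)

Answer: Shortest path length: 2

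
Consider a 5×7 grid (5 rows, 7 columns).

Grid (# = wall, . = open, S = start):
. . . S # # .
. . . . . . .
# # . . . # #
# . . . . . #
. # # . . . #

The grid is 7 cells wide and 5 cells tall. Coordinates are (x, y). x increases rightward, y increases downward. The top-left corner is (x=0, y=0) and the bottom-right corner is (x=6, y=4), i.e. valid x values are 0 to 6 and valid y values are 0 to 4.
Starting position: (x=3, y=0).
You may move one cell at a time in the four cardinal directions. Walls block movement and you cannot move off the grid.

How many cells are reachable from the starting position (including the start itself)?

Answer: Reachable cells: 23

Derivation:
BFS flood-fill from (x=3, y=0):
  Distance 0: (x=3, y=0)
  Distance 1: (x=2, y=0), (x=3, y=1)
  Distance 2: (x=1, y=0), (x=2, y=1), (x=4, y=1), (x=3, y=2)
  Distance 3: (x=0, y=0), (x=1, y=1), (x=5, y=1), (x=2, y=2), (x=4, y=2), (x=3, y=3)
  Distance 4: (x=0, y=1), (x=6, y=1), (x=2, y=3), (x=4, y=3), (x=3, y=4)
  Distance 5: (x=6, y=0), (x=1, y=3), (x=5, y=3), (x=4, y=4)
  Distance 6: (x=5, y=4)
Total reachable: 23 (grid has 24 open cells total)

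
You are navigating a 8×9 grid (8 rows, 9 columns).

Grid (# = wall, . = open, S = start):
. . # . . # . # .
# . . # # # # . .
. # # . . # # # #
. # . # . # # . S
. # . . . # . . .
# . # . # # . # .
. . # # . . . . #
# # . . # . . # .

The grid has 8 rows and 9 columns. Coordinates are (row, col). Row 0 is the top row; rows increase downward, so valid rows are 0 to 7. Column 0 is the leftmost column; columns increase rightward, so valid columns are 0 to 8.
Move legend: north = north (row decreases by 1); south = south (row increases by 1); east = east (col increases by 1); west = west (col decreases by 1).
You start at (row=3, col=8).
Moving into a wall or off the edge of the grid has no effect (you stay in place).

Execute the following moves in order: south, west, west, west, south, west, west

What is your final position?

Answer: Final position: (row=5, col=6)

Derivation:
Start: (row=3, col=8)
  south (south): (row=3, col=8) -> (row=4, col=8)
  west (west): (row=4, col=8) -> (row=4, col=7)
  west (west): (row=4, col=7) -> (row=4, col=6)
  west (west): blocked, stay at (row=4, col=6)
  south (south): (row=4, col=6) -> (row=5, col=6)
  west (west): blocked, stay at (row=5, col=6)
  west (west): blocked, stay at (row=5, col=6)
Final: (row=5, col=6)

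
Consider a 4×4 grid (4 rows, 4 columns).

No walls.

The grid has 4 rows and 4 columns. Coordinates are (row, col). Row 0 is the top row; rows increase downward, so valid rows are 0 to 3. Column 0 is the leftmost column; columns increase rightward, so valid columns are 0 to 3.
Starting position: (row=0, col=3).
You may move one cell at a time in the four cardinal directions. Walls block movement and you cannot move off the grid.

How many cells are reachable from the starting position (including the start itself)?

Answer: Reachable cells: 16

Derivation:
BFS flood-fill from (row=0, col=3):
  Distance 0: (row=0, col=3)
  Distance 1: (row=0, col=2), (row=1, col=3)
  Distance 2: (row=0, col=1), (row=1, col=2), (row=2, col=3)
  Distance 3: (row=0, col=0), (row=1, col=1), (row=2, col=2), (row=3, col=3)
  Distance 4: (row=1, col=0), (row=2, col=1), (row=3, col=2)
  Distance 5: (row=2, col=0), (row=3, col=1)
  Distance 6: (row=3, col=0)
Total reachable: 16 (grid has 16 open cells total)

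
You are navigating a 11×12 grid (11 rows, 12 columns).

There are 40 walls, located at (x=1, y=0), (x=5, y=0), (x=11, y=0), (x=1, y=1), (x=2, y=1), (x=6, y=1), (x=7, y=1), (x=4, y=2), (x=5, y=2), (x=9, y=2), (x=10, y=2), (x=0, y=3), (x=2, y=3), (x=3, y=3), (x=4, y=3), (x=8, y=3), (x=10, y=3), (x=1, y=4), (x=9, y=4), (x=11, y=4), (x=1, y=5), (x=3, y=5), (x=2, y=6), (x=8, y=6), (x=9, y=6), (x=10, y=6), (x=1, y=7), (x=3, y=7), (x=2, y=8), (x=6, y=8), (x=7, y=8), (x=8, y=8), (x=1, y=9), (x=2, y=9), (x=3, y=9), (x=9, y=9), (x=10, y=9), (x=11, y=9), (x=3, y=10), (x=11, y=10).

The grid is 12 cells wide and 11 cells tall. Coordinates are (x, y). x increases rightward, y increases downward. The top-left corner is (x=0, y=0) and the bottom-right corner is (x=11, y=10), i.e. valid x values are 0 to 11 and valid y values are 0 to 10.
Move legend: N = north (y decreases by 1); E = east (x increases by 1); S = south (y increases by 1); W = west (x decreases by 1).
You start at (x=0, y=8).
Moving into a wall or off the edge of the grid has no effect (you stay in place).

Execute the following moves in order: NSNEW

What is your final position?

Answer: Final position: (x=0, y=7)

Derivation:
Start: (x=0, y=8)
  N (north): (x=0, y=8) -> (x=0, y=7)
  S (south): (x=0, y=7) -> (x=0, y=8)
  N (north): (x=0, y=8) -> (x=0, y=7)
  E (east): blocked, stay at (x=0, y=7)
  W (west): blocked, stay at (x=0, y=7)
Final: (x=0, y=7)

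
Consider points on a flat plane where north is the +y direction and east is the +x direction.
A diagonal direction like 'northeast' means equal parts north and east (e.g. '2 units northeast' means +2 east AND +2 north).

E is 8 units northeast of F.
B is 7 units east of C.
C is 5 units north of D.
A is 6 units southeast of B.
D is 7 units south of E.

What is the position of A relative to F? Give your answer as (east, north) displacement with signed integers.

Answer: A is at (east=21, north=0) relative to F.

Derivation:
Place F at the origin (east=0, north=0).
  E is 8 units northeast of F: delta (east=+8, north=+8); E at (east=8, north=8).
  D is 7 units south of E: delta (east=+0, north=-7); D at (east=8, north=1).
  C is 5 units north of D: delta (east=+0, north=+5); C at (east=8, north=6).
  B is 7 units east of C: delta (east=+7, north=+0); B at (east=15, north=6).
  A is 6 units southeast of B: delta (east=+6, north=-6); A at (east=21, north=0).
Therefore A relative to F: (east=21, north=0).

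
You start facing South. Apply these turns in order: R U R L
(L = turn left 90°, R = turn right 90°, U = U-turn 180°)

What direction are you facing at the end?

Answer: Final heading: East

Derivation:
Start: South
  R (right (90° clockwise)) -> West
  U (U-turn (180°)) -> East
  R (right (90° clockwise)) -> South
  L (left (90° counter-clockwise)) -> East
Final: East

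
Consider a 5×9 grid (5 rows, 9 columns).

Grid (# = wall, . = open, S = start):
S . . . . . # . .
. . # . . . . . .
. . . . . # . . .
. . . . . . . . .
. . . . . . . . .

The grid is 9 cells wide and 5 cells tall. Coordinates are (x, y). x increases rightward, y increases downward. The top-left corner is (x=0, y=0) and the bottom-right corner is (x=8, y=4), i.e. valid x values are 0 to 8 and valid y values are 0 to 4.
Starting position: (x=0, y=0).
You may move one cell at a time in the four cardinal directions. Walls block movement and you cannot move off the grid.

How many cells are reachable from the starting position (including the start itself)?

BFS flood-fill from (x=0, y=0):
  Distance 0: (x=0, y=0)
  Distance 1: (x=1, y=0), (x=0, y=1)
  Distance 2: (x=2, y=0), (x=1, y=1), (x=0, y=2)
  Distance 3: (x=3, y=0), (x=1, y=2), (x=0, y=3)
  Distance 4: (x=4, y=0), (x=3, y=1), (x=2, y=2), (x=1, y=3), (x=0, y=4)
  Distance 5: (x=5, y=0), (x=4, y=1), (x=3, y=2), (x=2, y=3), (x=1, y=4)
  Distance 6: (x=5, y=1), (x=4, y=2), (x=3, y=3), (x=2, y=4)
  Distance 7: (x=6, y=1), (x=4, y=3), (x=3, y=4)
  Distance 8: (x=7, y=1), (x=6, y=2), (x=5, y=3), (x=4, y=4)
  Distance 9: (x=7, y=0), (x=8, y=1), (x=7, y=2), (x=6, y=3), (x=5, y=4)
  Distance 10: (x=8, y=0), (x=8, y=2), (x=7, y=3), (x=6, y=4)
  Distance 11: (x=8, y=3), (x=7, y=4)
  Distance 12: (x=8, y=4)
Total reachable: 42 (grid has 42 open cells total)

Answer: Reachable cells: 42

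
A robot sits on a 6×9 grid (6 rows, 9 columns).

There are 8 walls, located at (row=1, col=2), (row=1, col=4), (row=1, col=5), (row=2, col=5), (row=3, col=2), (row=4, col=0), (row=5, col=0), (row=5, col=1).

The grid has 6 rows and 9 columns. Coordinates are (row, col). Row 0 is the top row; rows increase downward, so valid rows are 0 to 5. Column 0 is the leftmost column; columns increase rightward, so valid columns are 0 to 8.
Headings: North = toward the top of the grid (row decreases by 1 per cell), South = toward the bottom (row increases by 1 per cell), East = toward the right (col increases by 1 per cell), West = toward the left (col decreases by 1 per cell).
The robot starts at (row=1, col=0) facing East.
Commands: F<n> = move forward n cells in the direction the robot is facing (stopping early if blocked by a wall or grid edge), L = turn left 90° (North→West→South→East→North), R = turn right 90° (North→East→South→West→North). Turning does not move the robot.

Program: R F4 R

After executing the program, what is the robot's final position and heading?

Answer: Final position: (row=3, col=0), facing West

Derivation:
Start: (row=1, col=0), facing East
  R: turn right, now facing South
  F4: move forward 2/4 (blocked), now at (row=3, col=0)
  R: turn right, now facing West
Final: (row=3, col=0), facing West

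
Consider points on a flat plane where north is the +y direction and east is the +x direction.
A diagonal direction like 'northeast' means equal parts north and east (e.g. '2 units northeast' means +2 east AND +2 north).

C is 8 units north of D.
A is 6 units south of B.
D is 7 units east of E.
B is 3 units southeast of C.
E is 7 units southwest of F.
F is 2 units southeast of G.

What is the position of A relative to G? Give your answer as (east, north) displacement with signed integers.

Place G at the origin (east=0, north=0).
  F is 2 units southeast of G: delta (east=+2, north=-2); F at (east=2, north=-2).
  E is 7 units southwest of F: delta (east=-7, north=-7); E at (east=-5, north=-9).
  D is 7 units east of E: delta (east=+7, north=+0); D at (east=2, north=-9).
  C is 8 units north of D: delta (east=+0, north=+8); C at (east=2, north=-1).
  B is 3 units southeast of C: delta (east=+3, north=-3); B at (east=5, north=-4).
  A is 6 units south of B: delta (east=+0, north=-6); A at (east=5, north=-10).
Therefore A relative to G: (east=5, north=-10).

Answer: A is at (east=5, north=-10) relative to G.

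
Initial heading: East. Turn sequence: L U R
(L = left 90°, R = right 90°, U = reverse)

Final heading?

Start: East
  L (left (90° counter-clockwise)) -> North
  U (U-turn (180°)) -> South
  R (right (90° clockwise)) -> West
Final: West

Answer: Final heading: West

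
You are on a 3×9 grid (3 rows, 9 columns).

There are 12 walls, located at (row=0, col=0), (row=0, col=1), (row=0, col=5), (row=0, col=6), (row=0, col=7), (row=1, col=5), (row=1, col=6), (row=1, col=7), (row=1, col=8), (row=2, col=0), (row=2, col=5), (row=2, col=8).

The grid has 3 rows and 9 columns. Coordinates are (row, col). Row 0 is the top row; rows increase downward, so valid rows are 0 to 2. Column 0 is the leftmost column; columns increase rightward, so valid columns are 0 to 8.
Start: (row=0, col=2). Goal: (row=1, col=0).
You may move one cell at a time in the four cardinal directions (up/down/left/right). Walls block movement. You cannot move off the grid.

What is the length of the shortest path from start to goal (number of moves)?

BFS from (row=0, col=2) until reaching (row=1, col=0):
  Distance 0: (row=0, col=2)
  Distance 1: (row=0, col=3), (row=1, col=2)
  Distance 2: (row=0, col=4), (row=1, col=1), (row=1, col=3), (row=2, col=2)
  Distance 3: (row=1, col=0), (row=1, col=4), (row=2, col=1), (row=2, col=3)  <- goal reached here
One shortest path (3 moves): (row=0, col=2) -> (row=1, col=2) -> (row=1, col=1) -> (row=1, col=0)

Answer: Shortest path length: 3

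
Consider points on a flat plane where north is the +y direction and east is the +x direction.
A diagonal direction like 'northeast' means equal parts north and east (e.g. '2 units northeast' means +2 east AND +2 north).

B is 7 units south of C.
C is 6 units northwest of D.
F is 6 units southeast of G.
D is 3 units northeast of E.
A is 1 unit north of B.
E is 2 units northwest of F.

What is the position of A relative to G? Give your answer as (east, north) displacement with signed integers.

Answer: A is at (east=1, north=-1) relative to G.

Derivation:
Place G at the origin (east=0, north=0).
  F is 6 units southeast of G: delta (east=+6, north=-6); F at (east=6, north=-6).
  E is 2 units northwest of F: delta (east=-2, north=+2); E at (east=4, north=-4).
  D is 3 units northeast of E: delta (east=+3, north=+3); D at (east=7, north=-1).
  C is 6 units northwest of D: delta (east=-6, north=+6); C at (east=1, north=5).
  B is 7 units south of C: delta (east=+0, north=-7); B at (east=1, north=-2).
  A is 1 unit north of B: delta (east=+0, north=+1); A at (east=1, north=-1).
Therefore A relative to G: (east=1, north=-1).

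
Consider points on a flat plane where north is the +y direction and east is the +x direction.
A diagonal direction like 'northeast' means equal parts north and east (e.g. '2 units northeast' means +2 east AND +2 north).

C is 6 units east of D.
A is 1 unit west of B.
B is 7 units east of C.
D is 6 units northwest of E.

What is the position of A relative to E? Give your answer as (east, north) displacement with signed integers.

Place E at the origin (east=0, north=0).
  D is 6 units northwest of E: delta (east=-6, north=+6); D at (east=-6, north=6).
  C is 6 units east of D: delta (east=+6, north=+0); C at (east=0, north=6).
  B is 7 units east of C: delta (east=+7, north=+0); B at (east=7, north=6).
  A is 1 unit west of B: delta (east=-1, north=+0); A at (east=6, north=6).
Therefore A relative to E: (east=6, north=6).

Answer: A is at (east=6, north=6) relative to E.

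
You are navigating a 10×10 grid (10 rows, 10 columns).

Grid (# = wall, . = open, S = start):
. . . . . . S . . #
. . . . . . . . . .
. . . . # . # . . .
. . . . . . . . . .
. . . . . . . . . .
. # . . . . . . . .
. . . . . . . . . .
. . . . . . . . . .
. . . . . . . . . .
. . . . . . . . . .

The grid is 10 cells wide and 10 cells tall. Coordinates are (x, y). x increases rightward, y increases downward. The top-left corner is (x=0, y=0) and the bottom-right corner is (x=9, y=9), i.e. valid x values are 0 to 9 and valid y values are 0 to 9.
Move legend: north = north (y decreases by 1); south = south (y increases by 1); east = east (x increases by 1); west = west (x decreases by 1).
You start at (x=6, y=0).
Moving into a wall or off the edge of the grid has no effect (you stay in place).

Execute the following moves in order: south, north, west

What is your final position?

Start: (x=6, y=0)
  south (south): (x=6, y=0) -> (x=6, y=1)
  north (north): (x=6, y=1) -> (x=6, y=0)
  west (west): (x=6, y=0) -> (x=5, y=0)
Final: (x=5, y=0)

Answer: Final position: (x=5, y=0)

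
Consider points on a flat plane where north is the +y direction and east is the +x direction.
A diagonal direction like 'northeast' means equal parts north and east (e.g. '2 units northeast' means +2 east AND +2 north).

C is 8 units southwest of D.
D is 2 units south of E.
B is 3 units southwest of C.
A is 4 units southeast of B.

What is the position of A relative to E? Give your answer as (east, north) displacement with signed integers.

Place E at the origin (east=0, north=0).
  D is 2 units south of E: delta (east=+0, north=-2); D at (east=0, north=-2).
  C is 8 units southwest of D: delta (east=-8, north=-8); C at (east=-8, north=-10).
  B is 3 units southwest of C: delta (east=-3, north=-3); B at (east=-11, north=-13).
  A is 4 units southeast of B: delta (east=+4, north=-4); A at (east=-7, north=-17).
Therefore A relative to E: (east=-7, north=-17).

Answer: A is at (east=-7, north=-17) relative to E.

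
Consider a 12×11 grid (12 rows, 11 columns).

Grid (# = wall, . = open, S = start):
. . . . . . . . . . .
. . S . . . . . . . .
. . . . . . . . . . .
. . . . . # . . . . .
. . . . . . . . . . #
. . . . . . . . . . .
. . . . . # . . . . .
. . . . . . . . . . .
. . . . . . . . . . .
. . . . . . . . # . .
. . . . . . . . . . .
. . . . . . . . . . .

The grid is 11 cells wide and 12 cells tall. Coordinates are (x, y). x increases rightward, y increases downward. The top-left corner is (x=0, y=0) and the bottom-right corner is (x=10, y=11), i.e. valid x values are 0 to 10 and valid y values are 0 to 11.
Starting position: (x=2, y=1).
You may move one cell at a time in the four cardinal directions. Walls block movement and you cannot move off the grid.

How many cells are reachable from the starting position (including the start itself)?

BFS flood-fill from (x=2, y=1):
  Distance 0: (x=2, y=1)
  Distance 1: (x=2, y=0), (x=1, y=1), (x=3, y=1), (x=2, y=2)
  Distance 2: (x=1, y=0), (x=3, y=0), (x=0, y=1), (x=4, y=1), (x=1, y=2), (x=3, y=2), (x=2, y=3)
  Distance 3: (x=0, y=0), (x=4, y=0), (x=5, y=1), (x=0, y=2), (x=4, y=2), (x=1, y=3), (x=3, y=3), (x=2, y=4)
  Distance 4: (x=5, y=0), (x=6, y=1), (x=5, y=2), (x=0, y=3), (x=4, y=3), (x=1, y=4), (x=3, y=4), (x=2, y=5)
  Distance 5: (x=6, y=0), (x=7, y=1), (x=6, y=2), (x=0, y=4), (x=4, y=4), (x=1, y=5), (x=3, y=5), (x=2, y=6)
  Distance 6: (x=7, y=0), (x=8, y=1), (x=7, y=2), (x=6, y=3), (x=5, y=4), (x=0, y=5), (x=4, y=5), (x=1, y=6), (x=3, y=6), (x=2, y=7)
  Distance 7: (x=8, y=0), (x=9, y=1), (x=8, y=2), (x=7, y=3), (x=6, y=4), (x=5, y=5), (x=0, y=6), (x=4, y=6), (x=1, y=7), (x=3, y=7), (x=2, y=8)
  Distance 8: (x=9, y=0), (x=10, y=1), (x=9, y=2), (x=8, y=3), (x=7, y=4), (x=6, y=5), (x=0, y=7), (x=4, y=7), (x=1, y=8), (x=3, y=8), (x=2, y=9)
  Distance 9: (x=10, y=0), (x=10, y=2), (x=9, y=3), (x=8, y=4), (x=7, y=5), (x=6, y=6), (x=5, y=7), (x=0, y=8), (x=4, y=8), (x=1, y=9), (x=3, y=9), (x=2, y=10)
  Distance 10: (x=10, y=3), (x=9, y=4), (x=8, y=5), (x=7, y=6), (x=6, y=7), (x=5, y=8), (x=0, y=9), (x=4, y=9), (x=1, y=10), (x=3, y=10), (x=2, y=11)
  Distance 11: (x=9, y=5), (x=8, y=6), (x=7, y=7), (x=6, y=8), (x=5, y=9), (x=0, y=10), (x=4, y=10), (x=1, y=11), (x=3, y=11)
  Distance 12: (x=10, y=5), (x=9, y=6), (x=8, y=7), (x=7, y=8), (x=6, y=9), (x=5, y=10), (x=0, y=11), (x=4, y=11)
  Distance 13: (x=10, y=6), (x=9, y=7), (x=8, y=8), (x=7, y=9), (x=6, y=10), (x=5, y=11)
  Distance 14: (x=10, y=7), (x=9, y=8), (x=7, y=10), (x=6, y=11)
  Distance 15: (x=10, y=8), (x=9, y=9), (x=8, y=10), (x=7, y=11)
  Distance 16: (x=10, y=9), (x=9, y=10), (x=8, y=11)
  Distance 17: (x=10, y=10), (x=9, y=11)
  Distance 18: (x=10, y=11)
Total reachable: 128 (grid has 128 open cells total)

Answer: Reachable cells: 128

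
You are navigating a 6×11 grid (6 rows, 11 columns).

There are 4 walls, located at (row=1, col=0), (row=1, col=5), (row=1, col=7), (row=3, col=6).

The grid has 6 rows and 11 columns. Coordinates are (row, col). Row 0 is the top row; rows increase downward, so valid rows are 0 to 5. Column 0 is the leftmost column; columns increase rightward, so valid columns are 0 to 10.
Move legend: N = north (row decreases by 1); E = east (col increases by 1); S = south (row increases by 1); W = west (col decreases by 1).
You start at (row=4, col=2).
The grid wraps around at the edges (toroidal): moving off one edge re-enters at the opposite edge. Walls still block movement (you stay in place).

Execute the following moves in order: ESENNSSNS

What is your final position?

Answer: Final position: (row=5, col=4)

Derivation:
Start: (row=4, col=2)
  E (east): (row=4, col=2) -> (row=4, col=3)
  S (south): (row=4, col=3) -> (row=5, col=3)
  E (east): (row=5, col=3) -> (row=5, col=4)
  N (north): (row=5, col=4) -> (row=4, col=4)
  N (north): (row=4, col=4) -> (row=3, col=4)
  S (south): (row=3, col=4) -> (row=4, col=4)
  S (south): (row=4, col=4) -> (row=5, col=4)
  N (north): (row=5, col=4) -> (row=4, col=4)
  S (south): (row=4, col=4) -> (row=5, col=4)
Final: (row=5, col=4)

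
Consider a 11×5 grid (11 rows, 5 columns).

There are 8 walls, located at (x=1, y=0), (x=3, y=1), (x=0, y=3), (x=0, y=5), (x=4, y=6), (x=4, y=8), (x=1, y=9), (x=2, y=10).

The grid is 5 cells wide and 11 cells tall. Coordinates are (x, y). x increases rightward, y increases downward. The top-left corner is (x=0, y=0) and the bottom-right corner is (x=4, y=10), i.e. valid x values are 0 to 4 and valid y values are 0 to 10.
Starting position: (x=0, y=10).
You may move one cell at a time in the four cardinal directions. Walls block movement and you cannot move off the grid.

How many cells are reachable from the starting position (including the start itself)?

Answer: Reachable cells: 47

Derivation:
BFS flood-fill from (x=0, y=10):
  Distance 0: (x=0, y=10)
  Distance 1: (x=0, y=9), (x=1, y=10)
  Distance 2: (x=0, y=8)
  Distance 3: (x=0, y=7), (x=1, y=8)
  Distance 4: (x=0, y=6), (x=1, y=7), (x=2, y=8)
  Distance 5: (x=1, y=6), (x=2, y=7), (x=3, y=8), (x=2, y=9)
  Distance 6: (x=1, y=5), (x=2, y=6), (x=3, y=7), (x=3, y=9)
  Distance 7: (x=1, y=4), (x=2, y=5), (x=3, y=6), (x=4, y=7), (x=4, y=9), (x=3, y=10)
  Distance 8: (x=1, y=3), (x=0, y=4), (x=2, y=4), (x=3, y=5), (x=4, y=10)
  Distance 9: (x=1, y=2), (x=2, y=3), (x=3, y=4), (x=4, y=5)
  Distance 10: (x=1, y=1), (x=0, y=2), (x=2, y=2), (x=3, y=3), (x=4, y=4)
  Distance 11: (x=0, y=1), (x=2, y=1), (x=3, y=2), (x=4, y=3)
  Distance 12: (x=0, y=0), (x=2, y=0), (x=4, y=2)
  Distance 13: (x=3, y=0), (x=4, y=1)
  Distance 14: (x=4, y=0)
Total reachable: 47 (grid has 47 open cells total)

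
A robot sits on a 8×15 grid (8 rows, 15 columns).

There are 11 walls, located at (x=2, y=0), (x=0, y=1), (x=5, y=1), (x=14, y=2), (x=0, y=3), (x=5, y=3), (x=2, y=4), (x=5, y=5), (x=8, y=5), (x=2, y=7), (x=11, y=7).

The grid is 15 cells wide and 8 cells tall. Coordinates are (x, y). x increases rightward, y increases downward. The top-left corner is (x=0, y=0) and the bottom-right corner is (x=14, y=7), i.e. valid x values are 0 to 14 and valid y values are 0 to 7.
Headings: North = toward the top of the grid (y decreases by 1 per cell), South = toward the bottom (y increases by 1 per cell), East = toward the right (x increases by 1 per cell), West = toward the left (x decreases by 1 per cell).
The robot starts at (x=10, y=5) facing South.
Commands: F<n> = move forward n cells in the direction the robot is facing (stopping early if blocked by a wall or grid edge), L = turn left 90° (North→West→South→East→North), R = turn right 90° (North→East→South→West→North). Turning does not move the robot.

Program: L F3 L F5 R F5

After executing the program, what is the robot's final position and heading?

Answer: Final position: (x=14, y=0), facing East

Derivation:
Start: (x=10, y=5), facing South
  L: turn left, now facing East
  F3: move forward 3, now at (x=13, y=5)
  L: turn left, now facing North
  F5: move forward 5, now at (x=13, y=0)
  R: turn right, now facing East
  F5: move forward 1/5 (blocked), now at (x=14, y=0)
Final: (x=14, y=0), facing East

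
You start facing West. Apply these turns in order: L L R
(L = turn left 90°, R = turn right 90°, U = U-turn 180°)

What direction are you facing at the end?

Answer: Final heading: South

Derivation:
Start: West
  L (left (90° counter-clockwise)) -> South
  L (left (90° counter-clockwise)) -> East
  R (right (90° clockwise)) -> South
Final: South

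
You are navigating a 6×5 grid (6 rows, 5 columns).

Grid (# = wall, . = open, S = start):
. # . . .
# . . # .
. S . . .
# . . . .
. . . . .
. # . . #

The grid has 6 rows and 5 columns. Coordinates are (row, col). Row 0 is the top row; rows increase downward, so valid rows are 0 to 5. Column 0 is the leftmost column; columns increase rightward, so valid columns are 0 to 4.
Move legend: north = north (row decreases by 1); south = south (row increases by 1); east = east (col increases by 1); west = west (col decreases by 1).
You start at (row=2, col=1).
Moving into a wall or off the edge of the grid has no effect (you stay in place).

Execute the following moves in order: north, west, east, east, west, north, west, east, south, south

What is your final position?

Answer: Final position: (row=3, col=2)

Derivation:
Start: (row=2, col=1)
  north (north): (row=2, col=1) -> (row=1, col=1)
  west (west): blocked, stay at (row=1, col=1)
  east (east): (row=1, col=1) -> (row=1, col=2)
  east (east): blocked, stay at (row=1, col=2)
  west (west): (row=1, col=2) -> (row=1, col=1)
  north (north): blocked, stay at (row=1, col=1)
  west (west): blocked, stay at (row=1, col=1)
  east (east): (row=1, col=1) -> (row=1, col=2)
  south (south): (row=1, col=2) -> (row=2, col=2)
  south (south): (row=2, col=2) -> (row=3, col=2)
Final: (row=3, col=2)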